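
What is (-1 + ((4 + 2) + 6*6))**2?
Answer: 1681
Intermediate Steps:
(-1 + ((4 + 2) + 6*6))**2 = (-1 + (6 + 36))**2 = (-1 + 42)**2 = 41**2 = 1681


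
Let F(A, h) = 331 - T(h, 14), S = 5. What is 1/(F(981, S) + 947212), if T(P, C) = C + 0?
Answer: 1/947529 ≈ 1.0554e-6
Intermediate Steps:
T(P, C) = C
F(A, h) = 317 (F(A, h) = 331 - 1*14 = 331 - 14 = 317)
1/(F(981, S) + 947212) = 1/(317 + 947212) = 1/947529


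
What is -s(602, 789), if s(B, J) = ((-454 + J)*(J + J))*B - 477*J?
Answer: -317858907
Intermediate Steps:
s(B, J) = -477*J + 2*B*J*(-454 + J) (s(B, J) = ((-454 + J)*(2*J))*B - 477*J = (2*J*(-454 + J))*B - 477*J = 2*B*J*(-454 + J) - 477*J = -477*J + 2*B*J*(-454 + J))
-s(602, 789) = -789*(-477 - 908*602 + 2*602*789) = -789*(-477 - 546616 + 949956) = -789*402863 = -1*317858907 = -317858907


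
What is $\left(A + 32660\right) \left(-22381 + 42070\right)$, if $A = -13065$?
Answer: $385805955$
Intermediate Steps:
$\left(A + 32660\right) \left(-22381 + 42070\right) = \left(-13065 + 32660\right) \left(-22381 + 42070\right) = 19595 \cdot 19689 = 385805955$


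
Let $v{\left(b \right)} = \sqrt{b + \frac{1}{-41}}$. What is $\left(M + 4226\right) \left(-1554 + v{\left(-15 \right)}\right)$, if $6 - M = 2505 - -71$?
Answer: $-2573424 + \frac{3312 i \sqrt{6314}}{41} \approx -2.5734 \cdot 10^{6} + 6418.9 i$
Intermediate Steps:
$M = -2570$ ($M = 6 - \left(2505 - -71\right) = 6 - \left(2505 + 71\right) = 6 - 2576 = -2570$)
$v{\left(b \right)} = \sqrt{- \frac{1}{41} + b}$ ($v{\left(b \right)} = \sqrt{b - \frac{1}{41}} = \sqrt{- \frac{1}{41} + b}$)
$\left(M + 4226\right) \left(-1554 + v{\left(-15 \right)}\right) = \left(-2570 + 4226\right) \left(-1554 + \frac{\sqrt{-41 + 1681 \left(-15\right)}}{41}\right) = 1656 \left(-1554 + \frac{\sqrt{-41 - 25215}}{41}\right) = 1656 \left(-1554 + \frac{\sqrt{-25256}}{41}\right) = 1656 \left(-1554 + \frac{2 i \sqrt{6314}}{41}\right) = -2573424 + \frac{3312 i \sqrt{6314}}{41}$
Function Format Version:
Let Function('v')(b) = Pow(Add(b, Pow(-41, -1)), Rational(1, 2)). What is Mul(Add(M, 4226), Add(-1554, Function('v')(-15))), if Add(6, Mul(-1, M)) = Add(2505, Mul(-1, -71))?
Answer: Add(-2573424, Mul(Rational(3312, 41), I, Pow(6314, Rational(1, 2)))) ≈ Add(-2.5734e+6, Mul(6418.9, I))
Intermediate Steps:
M = -2570 (M = Add(6, Mul(-1, Add(2505, Mul(-1, -71)))) = Add(6, Mul(-1, Add(2505, 71))) = Add(6, Mul(-1, 2576)) = Add(6, -2576) = -2570)
Function('v')(b) = Pow(Add(Rational(-1, 41), b), Rational(1, 2)) (Function('v')(b) = Pow(Add(b, Rational(-1, 41)), Rational(1, 2)) = Pow(Add(Rational(-1, 41), b), Rational(1, 2)))
Mul(Add(M, 4226), Add(-1554, Function('v')(-15))) = Mul(Add(-2570, 4226), Add(-1554, Mul(Rational(1, 41), Pow(Add(-41, Mul(1681, -15)), Rational(1, 2))))) = Mul(1656, Add(-1554, Mul(Rational(1, 41), Pow(Add(-41, -25215), Rational(1, 2))))) = Mul(1656, Add(-1554, Mul(Rational(1, 41), Pow(-25256, Rational(1, 2))))) = Mul(1656, Add(-1554, Mul(Rational(1, 41), Mul(2, I, Pow(6314, Rational(1, 2)))))) = Mul(1656, Add(-1554, Mul(Rational(2, 41), I, Pow(6314, Rational(1, 2))))) = Add(-2573424, Mul(Rational(3312, 41), I, Pow(6314, Rational(1, 2))))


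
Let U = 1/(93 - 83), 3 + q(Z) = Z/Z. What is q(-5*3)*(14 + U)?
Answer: -141/5 ≈ -28.200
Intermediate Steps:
q(Z) = -2 (q(Z) = -3 + Z/Z = -3 + 1 = -2)
U = ⅒ (U = 1/10 = ⅒ ≈ 0.10000)
q(-5*3)*(14 + U) = -2*(14 + ⅒) = -2*141/10 = -141/5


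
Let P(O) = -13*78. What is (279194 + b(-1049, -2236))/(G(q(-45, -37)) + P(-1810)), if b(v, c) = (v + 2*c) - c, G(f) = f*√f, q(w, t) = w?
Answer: -93257242/373107 + 4138635*I*√5/124369 ≈ -249.95 + 74.41*I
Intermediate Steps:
P(O) = -1014
G(f) = f^(3/2)
b(v, c) = c + v
(279194 + b(-1049, -2236))/(G(q(-45, -37)) + P(-1810)) = (279194 + (-2236 - 1049))/((-45)^(3/2) - 1014) = (279194 - 3285)/(-135*I*√5 - 1014) = 275909/(-1014 - 135*I*√5)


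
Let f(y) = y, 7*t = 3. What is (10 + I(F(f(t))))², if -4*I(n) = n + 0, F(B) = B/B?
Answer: 1521/16 ≈ 95.063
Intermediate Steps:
t = 3/7 (t = (⅐)*3 = 3/7 ≈ 0.42857)
F(B) = 1
I(n) = -n/4 (I(n) = -(n + 0)/4 = -n/4)
(10 + I(F(f(t))))² = (10 - ¼*1)² = (10 - ¼)² = (39/4)² = 1521/16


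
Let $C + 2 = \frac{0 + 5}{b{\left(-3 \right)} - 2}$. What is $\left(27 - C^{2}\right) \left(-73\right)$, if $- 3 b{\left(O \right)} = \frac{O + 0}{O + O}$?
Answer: $- \frac{104171}{169} \approx -616.4$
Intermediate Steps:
$b{\left(O \right)} = - \frac{1}{6}$ ($b{\left(O \right)} = - \frac{\left(O + 0\right) \frac{1}{O + O}}{3} = - \frac{O \frac{1}{2 O}}{3} = \left(- \frac{1}{3}\right) \frac{1}{2} = - \frac{1}{6}$)
$C = - \frac{56}{13}$ ($C = -2 + \frac{0 + 5}{- \frac{1}{6} - 2} = -2 + \frac{5}{- \frac{13}{6}} = -2 + 5 \left(- \frac{6}{13}\right) = -2 - \frac{30}{13} = - \frac{56}{13} \approx -4.3077$)
$\left(27 - C^{2}\right) \left(-73\right) = \left(27 - \left(- \frac{56}{13}\right)^{2}\right) \left(-73\right) = \left(27 - \frac{3136}{169}\right) \left(-73\right) = \frac{1427}{169} \left(-73\right) = - \frac{104171}{169}$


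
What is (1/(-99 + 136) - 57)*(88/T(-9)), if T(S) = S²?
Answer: -185504/2997 ≈ -61.897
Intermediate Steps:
(1/(-99 + 136) - 57)*(88/T(-9)) = (1/(-99 + 136) - 57)*(88/((-9)²)) = (1/37 - 57)*(88/81) = (1/37 - 57)*(88*(1/81)) = -2108/37*88/81 = -185504/2997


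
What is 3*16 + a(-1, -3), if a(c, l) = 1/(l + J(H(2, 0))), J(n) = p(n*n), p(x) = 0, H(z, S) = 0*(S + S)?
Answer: 143/3 ≈ 47.667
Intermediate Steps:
H(z, S) = 0 (H(z, S) = 0*(2*S) = 0)
J(n) = 0
a(c, l) = 1/l (a(c, l) = 1/(l + 0) = 1/l)
3*16 + a(-1, -3) = 3*16 + 1/(-3) = 48 - ⅓ = 143/3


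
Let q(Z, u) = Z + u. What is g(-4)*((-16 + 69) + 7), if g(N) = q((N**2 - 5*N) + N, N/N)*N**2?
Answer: 31680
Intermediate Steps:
g(N) = N**2*(1 + N**2 - 4*N) (g(N) = (((N**2 - 5*N) + N) + N/N)*N**2 = ((N**2 - 4*N) + 1)*N**2 = (1 + N**2 - 4*N)*N**2 = N**2*(1 + N**2 - 4*N))
g(-4)*((-16 + 69) + 7) = ((-4)**2*(1 - 4*(-4 - 4)))*((-16 + 69) + 7) = (16*(1 - 4*(-8)))*(53 + 7) = (16*(1 + 32))*60 = (16*33)*60 = 528*60 = 31680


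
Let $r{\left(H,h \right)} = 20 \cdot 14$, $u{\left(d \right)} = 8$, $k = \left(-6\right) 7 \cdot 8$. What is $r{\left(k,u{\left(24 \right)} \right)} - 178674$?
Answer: $-178394$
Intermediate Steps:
$k = -336$ ($k = \left(-42\right) 8 = -336$)
$r{\left(H,h \right)} = 280$
$r{\left(k,u{\left(24 \right)} \right)} - 178674 = 280 - 178674 = -178394$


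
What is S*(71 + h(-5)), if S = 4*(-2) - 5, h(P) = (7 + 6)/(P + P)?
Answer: -9061/10 ≈ -906.10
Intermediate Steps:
h(P) = 13/(2*P) (h(P) = 13/((2*P)) = 13*(1/(2*P)) = 13/(2*P))
S = -13 (S = -8 - 5 = -13)
S*(71 + h(-5)) = -13*(71 + (13/2)/(-5)) = -13*(71 + (13/2)*(-⅕)) = -13*(71 - 13/10) = -13*697/10 = -9061/10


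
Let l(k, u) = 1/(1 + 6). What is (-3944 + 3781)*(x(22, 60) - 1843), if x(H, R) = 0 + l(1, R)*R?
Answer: 2093083/7 ≈ 2.9901e+5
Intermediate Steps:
l(k, u) = ⅐ (l(k, u) = 1/7 = ⅐)
x(H, R) = R/7 (x(H, R) = 0 + R/7 = R/7)
(-3944 + 3781)*(x(22, 60) - 1843) = (-3944 + 3781)*((⅐)*60 - 1843) = -163*(60/7 - 1843) = -163*(-12841/7) = 2093083/7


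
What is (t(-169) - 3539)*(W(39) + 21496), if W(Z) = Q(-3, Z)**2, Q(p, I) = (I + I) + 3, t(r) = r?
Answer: -104035356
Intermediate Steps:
Q(p, I) = 3 + 2*I (Q(p, I) = 2*I + 3 = 3 + 2*I)
W(Z) = (3 + 2*Z)**2
(t(-169) - 3539)*(W(39) + 21496) = (-169 - 3539)*((3 + 2*39)**2 + 21496) = -3708*((3 + 78)**2 + 21496) = -3708*(81**2 + 21496) = -3708*(6561 + 21496) = -3708*28057 = -104035356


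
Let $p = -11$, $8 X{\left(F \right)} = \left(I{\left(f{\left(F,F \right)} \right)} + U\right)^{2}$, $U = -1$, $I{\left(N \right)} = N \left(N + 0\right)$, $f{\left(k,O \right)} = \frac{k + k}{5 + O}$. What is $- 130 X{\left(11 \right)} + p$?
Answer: $- \frac{391409}{16384} \approx -23.89$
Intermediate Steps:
$f{\left(k,O \right)} = \frac{2 k}{5 + O}$
$I{\left(N \right)} = N^{2}$ ($I{\left(N \right)} = N N = N^{2}$)
$X{\left(F \right)} = \frac{\left(-1 + \frac{4 F^{2}}{\left(5 + F\right)^{2}}\right)^{2}}{8}$ ($X{\left(F \right)} = \frac{\left(\left(\frac{2 F}{5 + F}\right)^{2} - 1\right)^{2}}{8} = \frac{\left(\frac{4 F^{2}}{\left(5 + F\right)^{2}} - 1\right)^{2}}{8} = \frac{\left(-1 + \frac{4 F^{2}}{\left(5 + F\right)^{2}}\right)^{2}}{8}$)
$- 130 X{\left(11 \right)} + p = - 130 \frac{\left(- \left(5 + 11\right)^{2} + 4 \cdot 11^{2}\right)^{2}}{8 \left(5 + 11\right)^{4}} - 11 = - 130 \frac{\left(- 16^{2} + 4 \cdot 121\right)^{2}}{8 \cdot 65536} - 11 = - 130 \cdot \frac{1}{8} \cdot \frac{1}{65536} \left(\left(-1\right) 256 + 484\right)^{2} - 11 = - 130 \cdot \frac{1}{8} \cdot \frac{1}{65536} \left(-256 + 484\right)^{2} - 11 = - 130 \cdot \frac{1}{8} \cdot \frac{1}{65536} \cdot 228^{2} - 11 = - 130 \cdot \frac{1}{8} \cdot \frac{1}{65536} \cdot 51984 - 11 = \left(-130\right) \frac{3249}{32768} - 11 = - \frac{211185}{16384} - 11 = - \frac{391409}{16384}$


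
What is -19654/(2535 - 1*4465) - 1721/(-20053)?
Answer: 198721596/19351145 ≈ 10.269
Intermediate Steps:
-19654/(2535 - 1*4465) - 1721/(-20053) = -19654/(2535 - 4465) - 1721*(-1/20053) = -19654/(-1930) + 1721/20053 = -19654*(-1/1930) + 1721/20053 = 9827/965 + 1721/20053 = 198721596/19351145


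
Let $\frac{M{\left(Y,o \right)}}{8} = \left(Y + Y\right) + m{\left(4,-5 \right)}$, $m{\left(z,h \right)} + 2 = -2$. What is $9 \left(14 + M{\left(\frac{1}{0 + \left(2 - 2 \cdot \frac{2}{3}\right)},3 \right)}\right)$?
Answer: $54$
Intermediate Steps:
$m{\left(z,h \right)} = -4$ ($m{\left(z,h \right)} = -2 - 2 = -4$)
$M{\left(Y,o \right)} = -32 + 16 Y$ ($M{\left(Y,o \right)} = 8 \left(\left(Y + Y\right) - 4\right) = 8 \left(2 Y - 4\right) = 8 \left(-4 + 2 Y\right) = -32 + 16 Y$)
$9 \left(14 + M{\left(\frac{1}{0 + \left(2 - 2 \cdot \frac{2}{3}\right)},3 \right)}\right) = 9 \left(14 - \left(32 - \frac{16}{0 + \left(2 - 2 \cdot \frac{2}{3}\right)}\right)\right) = 9 \left(14 - \left(32 - \frac{16}{0 + \left(2 - 2 \cdot 2 \cdot \frac{1}{3}\right)}\right)\right) = 9 \left(14 - \left(32 - \frac{16}{0 + \left(2 - \frac{4}{3}\right)}\right)\right) = 9 \left(14 - \left(32 - \frac{16}{0 + \frac{2}{3}}\right)\right) = 9 \left(14 - \left(32 - \frac{16}{\frac{2}{3}}\right)\right) = 9 \left(14 + \left(-32 + 16 \cdot \frac{3}{2}\right)\right) = 9 \left(14 + \left(-32 + 24\right)\right) = 9 \left(14 - 8\right) = 9 \cdot 6 = 54$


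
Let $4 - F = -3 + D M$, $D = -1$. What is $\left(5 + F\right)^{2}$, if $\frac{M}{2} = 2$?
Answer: $256$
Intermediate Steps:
$M = 4$ ($M = 2 \cdot 2 = 4$)
$F = 11$ ($F = 4 - \left(-3 - 4\right) = 4 - -7 = 4 + 7 = 11$)
$\left(5 + F\right)^{2} = \left(5 + 11\right)^{2} = 16^{2} = 256$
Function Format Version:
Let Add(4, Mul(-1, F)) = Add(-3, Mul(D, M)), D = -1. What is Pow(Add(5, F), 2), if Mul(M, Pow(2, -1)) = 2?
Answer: 256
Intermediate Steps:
M = 4 (M = Mul(2, 2) = 4)
F = 11 (F = Add(4, Mul(-1, Add(-3, Mul(-1, 4)))) = Add(4, Mul(-1, Add(-3, -4))) = Add(4, Mul(-1, -7)) = Add(4, 7) = 11)
Pow(Add(5, F), 2) = Pow(Add(5, 11), 2) = Pow(16, 2) = 256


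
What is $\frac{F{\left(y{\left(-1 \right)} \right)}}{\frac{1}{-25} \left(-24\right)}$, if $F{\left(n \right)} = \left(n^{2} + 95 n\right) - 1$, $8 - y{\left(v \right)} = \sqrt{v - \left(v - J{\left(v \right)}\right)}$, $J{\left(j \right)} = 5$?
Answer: $\frac{1725}{2} - \frac{925 \sqrt{5}}{8} \approx 603.96$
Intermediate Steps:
$y{\left(v \right)} = 8 - \sqrt{5}$ ($y{\left(v \right)} = 8 - \sqrt{v - \left(-5 + v\right)} = 8 - \sqrt{5}$)
$F{\left(n \right)} = -1 + n^{2} + 95 n$
$\frac{F{\left(y{\left(-1 \right)} \right)}}{\frac{1}{-25} \left(-24\right)} = \frac{-1 + \left(8 - \sqrt{5}\right)^{2} + 95 \left(8 - \sqrt{5}\right)}{\frac{1}{-25} \left(-24\right)} = \frac{-1 + \left(8 - \sqrt{5}\right)^{2} + \left(760 - 95 \sqrt{5}\right)}{\left(- \frac{1}{25}\right) \left(-24\right)} = \frac{759 + \left(8 - \sqrt{5}\right)^{2} - 95 \sqrt{5}}{\frac{24}{25}} = \left(759 + \left(8 - \sqrt{5}\right)^{2} - 95 \sqrt{5}\right) \frac{25}{24} = \frac{6325}{8} - \frac{2375 \sqrt{5}}{24} + \frac{25 \left(8 - \sqrt{5}\right)^{2}}{24}$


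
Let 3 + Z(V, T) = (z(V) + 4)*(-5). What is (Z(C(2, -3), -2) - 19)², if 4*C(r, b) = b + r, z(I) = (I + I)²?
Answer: 29929/16 ≈ 1870.6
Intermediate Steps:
z(I) = 4*I² (z(I) = (2*I)² = 4*I²)
C(r, b) = b/4 + r/4 (C(r, b) = (b + r)/4 = b/4 + r/4)
Z(V, T) = -23 - 20*V² (Z(V, T) = -3 + (4*V² + 4)*(-5) = -3 + (4 + 4*V²)*(-5) = -3 + (-20 - 20*V²) = -23 - 20*V²)
(Z(C(2, -3), -2) - 19)² = ((-23 - 20*((¼)*(-3) + (¼)*2)²) - 19)² = ((-23 - 20*(-¾ + ½)²) - 19)² = ((-23 - 20*(-¼)²) - 19)² = ((-23 - 20*1/16) - 19)² = ((-23 - 5/4) - 19)² = (-97/4 - 19)² = (-173/4)² = 29929/16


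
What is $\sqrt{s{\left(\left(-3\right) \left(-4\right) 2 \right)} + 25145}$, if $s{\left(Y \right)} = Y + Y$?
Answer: $\sqrt{25193} \approx 158.72$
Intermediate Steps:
$s{\left(Y \right)} = 2 Y$
$\sqrt{s{\left(\left(-3\right) \left(-4\right) 2 \right)} + 25145} = \sqrt{2 \left(-3\right) \left(-4\right) 2 + 25145} = \sqrt{2 \cdot 12 \cdot 2 + 25145} = \sqrt{2 \cdot 24 + 25145} = \sqrt{48 + 25145} = \sqrt{25193}$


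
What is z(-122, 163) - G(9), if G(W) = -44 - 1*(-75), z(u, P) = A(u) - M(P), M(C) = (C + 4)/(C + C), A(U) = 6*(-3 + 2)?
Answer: -12229/326 ≈ -37.512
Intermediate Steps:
A(U) = -6 (A(U) = 6*(-1) = -6)
M(C) = (4 + C)/(2*C) (M(C) = (4 + C)/((2*C)) = (4 + C)*(1/(2*C)) = (4 + C)/(2*C))
z(u, P) = -6 - (4 + P)/(2*P)
G(W) = 31 (G(W) = -44 + 75 = 31)
z(-122, 163) - G(9) = (-13/2 - 2/163) - 1*31 = (-13/2 - 2*1/163) - 31 = (-13/2 - 2/163) - 31 = -2123/326 - 31 = -12229/326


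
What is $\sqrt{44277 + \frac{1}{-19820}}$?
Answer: $\frac{\sqrt{4348360038745}}{9910} \approx 210.42$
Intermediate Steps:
$\sqrt{44277 + \frac{1}{-19820}} = \sqrt{44277 - \frac{1}{19820}} = \sqrt{\frac{877570139}{19820}} = \frac{\sqrt{4348360038745}}{9910}$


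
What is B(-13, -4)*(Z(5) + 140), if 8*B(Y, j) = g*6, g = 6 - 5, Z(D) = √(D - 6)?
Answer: 105 + 3*I/4 ≈ 105.0 + 0.75*I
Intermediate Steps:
Z(D) = √(-6 + D)
g = 1
B(Y, j) = ¾ (B(Y, j) = (1*6)/8 = (⅛)*6 = ¾)
B(-13, -4)*(Z(5) + 140) = 3*(√(-6 + 5) + 140)/4 = 3*(√(-1) + 140)/4 = 3*(I + 140)/4 = 3*(140 + I)/4 = 105 + 3*I/4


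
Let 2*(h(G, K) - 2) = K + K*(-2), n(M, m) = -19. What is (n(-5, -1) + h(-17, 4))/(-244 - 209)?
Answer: 19/453 ≈ 0.041943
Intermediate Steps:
h(G, K) = 2 - K/2 (h(G, K) = 2 + (K + K*(-2))/2 = 2 + (K - 2*K)/2 = 2 + (-K)/2 = 2 - K/2)
(n(-5, -1) + h(-17, 4))/(-244 - 209) = (-19 + (2 - ½*4))/(-244 - 209) = (-19 + (2 - 2))/(-453) = (-19 + 0)*(-1/453) = -19*(-1/453) = 19/453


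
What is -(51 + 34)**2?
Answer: -7225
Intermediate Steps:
-(51 + 34)**2 = -1*85**2 = -1*7225 = -7225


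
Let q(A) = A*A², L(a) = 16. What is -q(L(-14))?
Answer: -4096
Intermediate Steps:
q(A) = A³
-q(L(-14)) = -1*16³ = -1*4096 = -4096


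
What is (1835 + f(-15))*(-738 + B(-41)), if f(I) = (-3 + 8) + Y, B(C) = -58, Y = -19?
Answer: -1449516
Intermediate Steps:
f(I) = -14 (f(I) = (-3 + 8) - 19 = 5 - 19 = -14)
(1835 + f(-15))*(-738 + B(-41)) = (1835 - 14)*(-738 - 58) = 1821*(-796) = -1449516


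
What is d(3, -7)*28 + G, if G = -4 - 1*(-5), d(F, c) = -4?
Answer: -111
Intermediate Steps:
G = 1 (G = -4 + 5 = 1)
d(3, -7)*28 + G = -4*28 + 1 = -112 + 1 = -111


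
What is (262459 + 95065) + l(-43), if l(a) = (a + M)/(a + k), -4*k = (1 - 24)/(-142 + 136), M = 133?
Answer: 75437132/211 ≈ 3.5752e+5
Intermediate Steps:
k = -23/24 (k = -(1 - 24)/(4*(-142 + 136)) = -(-23)/(4*(-6)) = -(-23)*(-1)/(4*6) = -¼*23/6 = -23/24 ≈ -0.95833)
l(a) = (133 + a)/(-23/24 + a) (l(a) = (a + 133)/(a - 23/24) = (133 + a)/(-23/24 + a))
(262459 + 95065) + l(-43) = (262459 + 95065) + 24*(133 - 43)/(-23 + 24*(-43)) = 357524 + 24*90/(-23 - 1032) = 357524 + 24*90/(-1055) = 357524 + 24*(-1/1055)*90 = 357524 - 432/211 = 75437132/211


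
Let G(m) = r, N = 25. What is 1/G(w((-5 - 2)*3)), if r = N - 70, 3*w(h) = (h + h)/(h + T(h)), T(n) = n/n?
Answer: -1/45 ≈ -0.022222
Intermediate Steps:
T(n) = 1
w(h) = 2*h/(3*(1 + h)) (w(h) = ((h + h)/(h + 1))/3 = ((2*h)/(1 + h))/3 = (2*h/(1 + h))/3 = 2*h/(3*(1 + h)))
r = -45 (r = 25 - 70 = -45)
G(m) = -45
1/G(w((-5 - 2)*3)) = 1/(-45) = -1/45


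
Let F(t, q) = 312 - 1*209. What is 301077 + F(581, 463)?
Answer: 301180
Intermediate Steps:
F(t, q) = 103 (F(t, q) = 312 - 209 = 103)
301077 + F(581, 463) = 301077 + 103 = 301180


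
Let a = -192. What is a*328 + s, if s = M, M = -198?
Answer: -63174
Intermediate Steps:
s = -198
a*328 + s = -192*328 - 198 = -62976 - 198 = -63174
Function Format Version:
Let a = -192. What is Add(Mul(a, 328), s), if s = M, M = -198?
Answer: -63174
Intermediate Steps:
s = -198
Add(Mul(a, 328), s) = Add(Mul(-192, 328), -198) = Add(-62976, -198) = -63174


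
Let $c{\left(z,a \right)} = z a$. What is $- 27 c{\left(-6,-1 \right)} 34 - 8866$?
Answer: $-14374$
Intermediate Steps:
$c{\left(z,a \right)} = a z$
$- 27 c{\left(-6,-1 \right)} 34 - 8866 = - 27 \left(\left(-1\right) \left(-6\right)\right) 34 - 8866 = \left(-27\right) 6 \cdot 34 - 8866 = \left(-162\right) 34 - 8866 = -5508 - 8866 = -14374$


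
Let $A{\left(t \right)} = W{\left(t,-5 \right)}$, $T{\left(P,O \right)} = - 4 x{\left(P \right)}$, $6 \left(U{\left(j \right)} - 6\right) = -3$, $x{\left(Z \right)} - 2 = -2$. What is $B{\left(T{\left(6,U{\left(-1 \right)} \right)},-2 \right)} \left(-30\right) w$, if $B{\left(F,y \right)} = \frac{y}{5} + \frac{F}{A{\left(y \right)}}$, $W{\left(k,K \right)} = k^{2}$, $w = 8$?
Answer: $96$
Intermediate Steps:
$x{\left(Z \right)} = 0$ ($x{\left(Z \right)} = 2 - 2 = 0$)
$U{\left(j \right)} = \frac{11}{2}$ ($U{\left(j \right)} = 6 + \frac{1}{6} \left(-3\right) = 6 - \frac{1}{2} = \frac{11}{2}$)
$T{\left(P,O \right)} = 0$ ($T{\left(P,O \right)} = \left(-4\right) 0 = 0$)
$A{\left(t \right)} = t^{2}$
$B{\left(F,y \right)} = \frac{y}{5} + \frac{F}{y^{2}}$
$B{\left(T{\left(6,U{\left(-1 \right)} \right)},-2 \right)} \left(-30\right) w = \left(\frac{1}{5} \left(-2\right) + \frac{0}{4}\right) \left(-30\right) 8 = \left(- \frac{2}{5} + 0 \cdot \frac{1}{4}\right) \left(-30\right) 8 = \left(- \frac{2}{5} + 0\right) \left(-30\right) 8 = \left(- \frac{2}{5}\right) \left(-30\right) 8 = 12 \cdot 8 = 96$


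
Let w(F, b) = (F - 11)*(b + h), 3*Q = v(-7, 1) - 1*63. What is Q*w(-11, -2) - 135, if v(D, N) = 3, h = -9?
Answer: -4975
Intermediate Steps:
Q = -20 (Q = (3 - 1*63)/3 = (3 - 63)/3 = (1/3)*(-60) = -20)
w(F, b) = (-11 + F)*(-9 + b) (w(F, b) = (F - 11)*(b - 9) = (-11 + F)*(-9 + b))
Q*w(-11, -2) - 135 = -20*(99 - 11*(-2) - 9*(-11) - 11*(-2)) - 135 = -20*(99 + 22 + 99 + 22) - 135 = -20*242 - 135 = -4840 - 135 = -4975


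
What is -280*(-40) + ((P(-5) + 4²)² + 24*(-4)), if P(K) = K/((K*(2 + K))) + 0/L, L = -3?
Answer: 102145/9 ≈ 11349.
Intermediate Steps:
P(K) = 1/(2 + K) (P(K) = K/((K*(2 + K))) + 0/(-3) = K*(1/(K*(2 + K))) + 0*(-⅓) = 1/(2 + K) + 0 = 1/(2 + K))
-280*(-40) + ((P(-5) + 4²)² + 24*(-4)) = -280*(-40) + ((1/(2 - 5) + 4²)² + 24*(-4)) = 11200 + ((1/(-3) + 16)² - 96) = 11200 + ((-⅓ + 16)² - 96) = 11200 + ((47/3)² - 96) = 11200 + (2209/9 - 96) = 11200 + 1345/9 = 102145/9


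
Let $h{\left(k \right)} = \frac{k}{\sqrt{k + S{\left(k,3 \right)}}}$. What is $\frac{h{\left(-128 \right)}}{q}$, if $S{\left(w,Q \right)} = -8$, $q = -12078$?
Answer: $- \frac{16 i \sqrt{34}}{102663} \approx - 0.00090875 i$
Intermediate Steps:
$h{\left(k \right)} = \frac{k}{\sqrt{-8 + k}}$ ($h{\left(k \right)} = \frac{k}{\sqrt{k - 8}} = \frac{k}{\sqrt{-8 + k}}$)
$\frac{h{\left(-128 \right)}}{q} = \frac{\left(-128\right) \frac{1}{\sqrt{-8 - 128}}}{-12078} = - \frac{128}{2 i \sqrt{34}} \left(- \frac{1}{12078}\right) = - 128 \left(- \frac{i \sqrt{34}}{68}\right) \left(- \frac{1}{12078}\right) = \frac{32 i \sqrt{34}}{17} \left(- \frac{1}{12078}\right) = - \frac{16 i \sqrt{34}}{102663}$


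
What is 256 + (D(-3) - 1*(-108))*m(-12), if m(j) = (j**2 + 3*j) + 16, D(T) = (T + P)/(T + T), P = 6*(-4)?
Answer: 14206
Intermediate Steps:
P = -24
D(T) = (-24 + T)/(2*T) (D(T) = (T - 24)/(T + T) = (-24 + T)/((2*T)) = (-24 + T)*(1/(2*T)) = (-24 + T)/(2*T))
m(j) = 16 + j**2 + 3*j
256 + (D(-3) - 1*(-108))*m(-12) = 256 + ((1/2)*(-24 - 3)/(-3) - 1*(-108))*(16 + (-12)**2 + 3*(-12)) = 256 + ((1/2)*(-1/3)*(-27) + 108)*(16 + 144 - 36) = 256 + (9/2 + 108)*124 = 256 + (225/2)*124 = 256 + 13950 = 14206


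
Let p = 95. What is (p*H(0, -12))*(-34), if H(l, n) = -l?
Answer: 0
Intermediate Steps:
(p*H(0, -12))*(-34) = (95*(-1*0))*(-34) = (95*0)*(-34) = 0*(-34) = 0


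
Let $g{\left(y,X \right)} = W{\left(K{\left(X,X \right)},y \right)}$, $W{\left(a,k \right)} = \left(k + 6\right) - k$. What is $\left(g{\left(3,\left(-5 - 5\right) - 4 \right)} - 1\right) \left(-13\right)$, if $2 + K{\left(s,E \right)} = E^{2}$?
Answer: $-65$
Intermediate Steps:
$K{\left(s,E \right)} = -2 + E^{2}$
$W{\left(a,k \right)} = 6$ ($W{\left(a,k \right)} = \left(6 + k\right) - k = 6$)
$g{\left(y,X \right)} = 6$
$\left(g{\left(3,\left(-5 - 5\right) - 4 \right)} - 1\right) \left(-13\right) = \left(6 - 1\right) \left(-13\right) = 5 \left(-13\right) = -65$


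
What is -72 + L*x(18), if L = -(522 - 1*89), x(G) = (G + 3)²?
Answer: -191025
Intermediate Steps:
x(G) = (3 + G)²
L = -433 (L = -(522 - 89) = -1*433 = -433)
-72 + L*x(18) = -72 - 433*(3 + 18)² = -72 - 433*21² = -72 - 433*441 = -72 - 190953 = -191025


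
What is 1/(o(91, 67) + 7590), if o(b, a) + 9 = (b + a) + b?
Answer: 1/7830 ≈ 0.00012771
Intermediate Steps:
o(b, a) = -9 + a + 2*b (o(b, a) = -9 + ((b + a) + b) = -9 + ((a + b) + b) = -9 + (a + 2*b) = -9 + a + 2*b)
1/(o(91, 67) + 7590) = 1/((-9 + 67 + 2*91) + 7590) = 1/((-9 + 67 + 182) + 7590) = 1/(240 + 7590) = 1/7830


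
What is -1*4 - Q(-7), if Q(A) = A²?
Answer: -53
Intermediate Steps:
-1*4 - Q(-7) = -1*4 - 1*(-7)² = -4 - 1*49 = -4 - 49 = -53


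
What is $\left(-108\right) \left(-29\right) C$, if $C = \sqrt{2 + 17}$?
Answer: $3132 \sqrt{19} \approx 13652.0$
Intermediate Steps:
$C = \sqrt{19} \approx 4.3589$
$\left(-108\right) \left(-29\right) C = \left(-108\right) \left(-29\right) \sqrt{19} = 3132 \sqrt{19}$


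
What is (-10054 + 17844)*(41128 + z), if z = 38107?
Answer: 617240650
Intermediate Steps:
(-10054 + 17844)*(41128 + z) = (-10054 + 17844)*(41128 + 38107) = 7790*79235 = 617240650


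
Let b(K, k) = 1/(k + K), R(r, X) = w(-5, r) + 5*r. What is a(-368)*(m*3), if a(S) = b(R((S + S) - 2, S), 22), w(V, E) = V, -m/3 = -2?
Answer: -18/3673 ≈ -0.0049006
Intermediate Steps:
m = 6 (m = -3*(-2) = 6)
R(r, X) = -5 + 5*r
b(K, k) = 1/(K + k)
a(S) = 1/(7 + 10*S) (a(S) = 1/((-5 + 5*((S + S) - 2)) + 22) = 1/((-5 + 5*(2*S - 2)) + 22) = 1/((-5 + 5*(-2 + 2*S)) + 22) = 1/((-5 + (-10 + 10*S)) + 22) = 1/((-15 + 10*S) + 22) = 1/(7 + 10*S))
a(-368)*(m*3) = (6*3)/(7 + 10*(-368)) = 18/(7 - 3680) = 18/(-3673) = -1/3673*18 = -18/3673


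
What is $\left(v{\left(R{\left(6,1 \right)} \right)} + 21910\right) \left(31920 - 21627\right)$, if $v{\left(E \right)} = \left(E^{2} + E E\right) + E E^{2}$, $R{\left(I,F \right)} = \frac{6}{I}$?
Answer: $225550509$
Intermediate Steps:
$v{\left(E \right)} = E^{3} + 2 E^{2}$ ($v{\left(E \right)} = \left(E^{2} + E^{2}\right) + E^{3} = 2 E^{2} + E^{3} = E^{3} + 2 E^{2}$)
$\left(v{\left(R{\left(6,1 \right)} \right)} + 21910\right) \left(31920 - 21627\right) = \left(\left(\frac{6}{6}\right)^{2} \left(2 + \frac{6}{6}\right) + 21910\right) \left(31920 - 21627\right) = \left(\left(6 \cdot \frac{1}{6}\right)^{2} \left(2 + 6 \cdot \frac{1}{6}\right) + 21910\right) 10293 = \left(1^{2} \left(2 + 1\right) + 21910\right) 10293 = \left(1 \cdot 3 + 21910\right) 10293 = \left(3 + 21910\right) 10293 = 21913 \cdot 10293 = 225550509$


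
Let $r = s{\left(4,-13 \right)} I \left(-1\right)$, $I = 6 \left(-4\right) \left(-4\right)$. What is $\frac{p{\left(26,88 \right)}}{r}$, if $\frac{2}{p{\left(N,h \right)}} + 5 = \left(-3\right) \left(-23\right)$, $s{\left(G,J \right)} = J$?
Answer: $\frac{1}{39936} \approx 2.504 \cdot 10^{-5}$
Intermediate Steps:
$I = 96$ ($I = \left(-24\right) \left(-4\right) = 96$)
$p{\left(N,h \right)} = \frac{1}{32}$ ($p{\left(N,h \right)} = \frac{2}{-5 - -69} = \frac{2}{-5 + 69} = \frac{2}{64} = 2 \cdot \frac{1}{64} = \frac{1}{32}$)
$r = 1248$ ($r = \left(-13\right) 96 \left(-1\right) = \left(-1248\right) \left(-1\right) = 1248$)
$\frac{p{\left(26,88 \right)}}{r} = \frac{1}{32 \cdot 1248} = \frac{1}{32} \cdot \frac{1}{1248} = \frac{1}{39936}$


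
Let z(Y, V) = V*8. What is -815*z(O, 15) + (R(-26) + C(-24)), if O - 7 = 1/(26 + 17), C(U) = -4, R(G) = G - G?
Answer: -97804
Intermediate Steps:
R(G) = 0
O = 302/43 (O = 7 + 1/(26 + 17) = 7 + 1/43 = 302/43 ≈ 7.0233)
z(Y, V) = 8*V
-815*z(O, 15) + (R(-26) + C(-24)) = -6520*15 + (0 - 4) = -815*120 - 4 = -97800 - 4 = -97804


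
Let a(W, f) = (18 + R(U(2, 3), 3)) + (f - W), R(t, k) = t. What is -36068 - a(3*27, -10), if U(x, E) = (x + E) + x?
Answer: -36002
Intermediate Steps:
U(x, E) = E + 2*x (U(x, E) = (E + x) + x = E + 2*x)
a(W, f) = 25 + f - W (a(W, f) = (18 + (3 + 2*2)) + (f - W) = (18 + (3 + 4)) + (f - W) = (18 + 7) + (f - W) = 25 + (f - W) = 25 + f - W)
-36068 - a(3*27, -10) = -36068 - (25 - 10 - 3*27) = -36068 - (25 - 10 - 1*81) = -36068 - (25 - 10 - 81) = -36068 - 1*(-66) = -36068 + 66 = -36002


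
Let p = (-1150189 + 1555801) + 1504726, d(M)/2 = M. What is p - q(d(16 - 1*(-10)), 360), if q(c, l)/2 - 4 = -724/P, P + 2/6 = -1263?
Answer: 3620073178/1895 ≈ 1.9103e+6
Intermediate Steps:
P = -3790/3 (P = -⅓ - 1263 = -3790/3 ≈ -1263.3)
d(M) = 2*M
q(c, l) = 17332/1895 (q(c, l) = 8 + 2*(-724/(-3790/3)) = 8 + 2*(-724*(-3/3790)) = 8 + 2*(1086/1895) = 8 + 2172/1895 = 17332/1895)
p = 1910338 (p = 405612 + 1504726 = 1910338)
p - q(d(16 - 1*(-10)), 360) = 1910338 - 1*17332/1895 = 1910338 - 17332/1895 = 3620073178/1895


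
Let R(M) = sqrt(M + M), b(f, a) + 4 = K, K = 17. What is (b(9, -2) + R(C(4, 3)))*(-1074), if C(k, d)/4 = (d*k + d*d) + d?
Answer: -13962 - 8592*sqrt(3) ≈ -28844.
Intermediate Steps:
b(f, a) = 13 (b(f, a) = -4 + 17 = 13)
C(k, d) = 4*d + 4*d**2 + 4*d*k (C(k, d) = 4*((d*k + d*d) + d) = 4*((d*k + d**2) + d) = 4*((d**2 + d*k) + d) = 4*(d + d**2 + d*k) = 4*d + 4*d**2 + 4*d*k)
R(M) = sqrt(2)*sqrt(M) (R(M) = sqrt(2*M) = sqrt(2)*sqrt(M))
(b(9, -2) + R(C(4, 3)))*(-1074) = (13 + sqrt(2)*sqrt(4*3*(1 + 3 + 4)))*(-1074) = (13 + sqrt(2)*sqrt(4*3*8))*(-1074) = (13 + sqrt(2)*sqrt(96))*(-1074) = (13 + sqrt(2)*(4*sqrt(6)))*(-1074) = (13 + 8*sqrt(3))*(-1074) = -13962 - 8592*sqrt(3)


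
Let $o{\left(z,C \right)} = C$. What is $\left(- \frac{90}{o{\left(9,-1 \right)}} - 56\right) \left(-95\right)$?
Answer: $-3230$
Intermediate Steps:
$\left(- \frac{90}{o{\left(9,-1 \right)}} - 56\right) \left(-95\right) = \left(- \frac{90}{-1} - 56\right) \left(-95\right) = \left(\left(-90\right) \left(-1\right) - 56\right) \left(-95\right) = \left(90 - 56\right) \left(-95\right) = 34 \left(-95\right) = -3230$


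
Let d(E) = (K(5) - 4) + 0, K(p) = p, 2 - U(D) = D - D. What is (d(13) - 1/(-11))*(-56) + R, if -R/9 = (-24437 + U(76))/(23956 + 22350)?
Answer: -28698567/509366 ≈ -56.342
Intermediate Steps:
U(D) = 2 (U(D) = 2 - (D - D) = 2 - 1*0 = 2 + 0 = 2)
d(E) = 1 (d(E) = (5 - 4) + 0 = 1 + 0 = 1)
R = 219915/46306 (R = -9*(-24437 + 2)/(23956 + 22350) = -(-219915)/46306 = -9*(-24435/46306) = 219915/46306 ≈ 4.7492)
(d(13) - 1/(-11))*(-56) + R = (1 - 1/(-11))*(-56) + 219915/46306 = (1 - 1*(-1/11))*(-56) + 219915/46306 = (1 + 1/11)*(-56) + 219915/46306 = (12/11)*(-56) + 219915/46306 = -672/11 + 219915/46306 = -28698567/509366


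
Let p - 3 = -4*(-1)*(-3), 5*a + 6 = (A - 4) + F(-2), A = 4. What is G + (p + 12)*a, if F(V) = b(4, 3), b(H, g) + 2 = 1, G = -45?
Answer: -246/5 ≈ -49.200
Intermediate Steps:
b(H, g) = -1 (b(H, g) = -2 + 1 = -1)
F(V) = -1
a = -7/5 (a = -6/5 + ((4 - 4) - 1)/5 = -6/5 + (0 - 1)/5 = -6/5 + (⅕)*(-1) = -6/5 - ⅕ = -7/5 ≈ -1.4000)
p = -9 (p = 3 - 4*(-1)*(-3) = 3 + 4*(-3) = 3 - 12 = -9)
G + (p + 12)*a = -45 + (-9 + 12)*(-7/5) = -45 + 3*(-7/5) = -45 - 21/5 = -246/5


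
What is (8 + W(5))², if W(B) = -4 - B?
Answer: 1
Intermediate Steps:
(8 + W(5))² = (8 + (-4 - 1*5))² = (8 + (-4 - 5))² = (8 - 9)² = (-1)² = 1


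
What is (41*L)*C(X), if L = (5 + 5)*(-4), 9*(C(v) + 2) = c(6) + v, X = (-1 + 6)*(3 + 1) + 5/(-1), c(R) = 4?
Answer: -1640/9 ≈ -182.22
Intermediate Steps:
X = 15 (X = 5*4 + 5*(-1) = 20 - 5 = 15)
C(v) = -14/9 + v/9 (C(v) = -2 + (4 + v)/9 = -2 + (4/9 + v/9) = -14/9 + v/9)
L = -40 (L = 10*(-4) = -40)
(41*L)*C(X) = (41*(-40))*(-14/9 + (1/9)*15) = -1640*(-14/9 + 5/3) = -1640*1/9 = -1640/9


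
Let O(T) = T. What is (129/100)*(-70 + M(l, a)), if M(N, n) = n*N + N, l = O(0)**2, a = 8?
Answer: -903/10 ≈ -90.300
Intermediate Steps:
l = 0 (l = 0**2 = 0)
M(N, n) = N + N*n (M(N, n) = N*n + N = N + N*n)
(129/100)*(-70 + M(l, a)) = (129/100)*(-70 + 0*(1 + 8)) = (129*(1/100))*(-70 + 0*9) = 129*(-70 + 0)/100 = (129/100)*(-70) = -903/10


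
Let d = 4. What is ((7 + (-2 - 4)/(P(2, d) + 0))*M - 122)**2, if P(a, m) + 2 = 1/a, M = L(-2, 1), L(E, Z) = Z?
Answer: 12321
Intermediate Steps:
M = 1
P(a, m) = -2 + 1/a
((7 + (-2 - 4)/(P(2, d) + 0))*M - 122)**2 = ((7 + (-2 - 4)/((-2 + 1/2) + 0))*1 - 122)**2 = ((7 - 6/((-2 + 1/2) + 0))*1 - 122)**2 = ((7 - 6/(-3/2 + 0))*1 - 122)**2 = ((7 - 6/(-3/2))*1 - 122)**2 = ((7 - 6*(-2/3))*1 - 122)**2 = ((7 + 4)*1 - 122)**2 = (11*1 - 122)**2 = (11 - 122)**2 = (-111)**2 = 12321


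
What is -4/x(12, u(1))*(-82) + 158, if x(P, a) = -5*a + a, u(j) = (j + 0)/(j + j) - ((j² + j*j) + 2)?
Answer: 1270/7 ≈ 181.43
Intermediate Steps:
u(j) = -3/2 - 2*j² (u(j) = j/((2*j)) - ((j² + j²) + 2) = j*(1/(2*j)) - (2*j² + 2) = ½ - (2 + 2*j²) = ½ + (-2 - 2*j²) = -3/2 - 2*j²)
x(P, a) = -4*a
-4/x(12, u(1))*(-82) + 158 = -4*(-1/(4*(-3/2 - 2*1²)))*(-82) + 158 = -4*(-1/(4*(-3/2 - 2*1)))*(-82) + 158 = -4*(-1/(4*(-3/2 - 2)))*(-82) + 158 = -4/((-4*(-7/2)))*(-82) + 158 = -4/14*(-82) + 158 = -4*1/14*(-82) + 158 = -2/7*(-82) + 158 = 164/7 + 158 = 1270/7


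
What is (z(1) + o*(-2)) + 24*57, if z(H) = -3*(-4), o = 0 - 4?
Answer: 1388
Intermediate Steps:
o = -4
z(H) = 12
(z(1) + o*(-2)) + 24*57 = (12 - 4*(-2)) + 24*57 = (12 + 8) + 1368 = 20 + 1368 = 1388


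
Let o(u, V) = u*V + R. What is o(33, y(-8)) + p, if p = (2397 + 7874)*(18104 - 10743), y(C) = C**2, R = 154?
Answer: 75607097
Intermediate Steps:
o(u, V) = 154 + V*u (o(u, V) = u*V + 154 = V*u + 154 = 154 + V*u)
p = 75604831 (p = 10271*7361 = 75604831)
o(33, y(-8)) + p = (154 + (-8)**2*33) + 75604831 = (154 + 64*33) + 75604831 = (154 + 2112) + 75604831 = 2266 + 75604831 = 75607097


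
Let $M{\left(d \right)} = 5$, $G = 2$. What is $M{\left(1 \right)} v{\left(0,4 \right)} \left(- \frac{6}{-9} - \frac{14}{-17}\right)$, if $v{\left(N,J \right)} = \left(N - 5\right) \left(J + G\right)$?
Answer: $- \frac{3800}{17} \approx -223.53$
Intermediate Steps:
$v{\left(N,J \right)} = \left(-5 + N\right) \left(2 + J\right)$ ($v{\left(N,J \right)} = \left(N - 5\right) \left(J + 2\right) = \left(-5 + N\right) \left(2 + J\right)$)
$M{\left(1 \right)} v{\left(0,4 \right)} \left(- \frac{6}{-9} - \frac{14}{-17}\right) = 5 \left(-10 - 20 + 2 \cdot 0 + 4 \cdot 0\right) \left(- \frac{6}{-9} - \frac{14}{-17}\right) = 5 \left(-10 - 20 + 0 + 0\right) \left(\left(-6\right) \left(- \frac{1}{9}\right) - - \frac{14}{17}\right) = 5 \left(-30\right) \left(\frac{2}{3} + \frac{14}{17}\right) = \left(-150\right) \frac{76}{51} = - \frac{3800}{17}$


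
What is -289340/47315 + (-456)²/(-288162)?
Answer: -1035725388/151493167 ≈ -6.8368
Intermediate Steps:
-289340/47315 + (-456)²/(-288162) = -289340*1/47315 + 207936*(-1/288162) = -57868/9463 - 11552/16009 = -1035725388/151493167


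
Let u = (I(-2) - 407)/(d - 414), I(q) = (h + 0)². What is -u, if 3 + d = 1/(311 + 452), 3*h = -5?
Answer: -1387897/1431765 ≈ -0.96936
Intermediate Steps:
h = -5/3 (h = (⅓)*(-5) = -5/3 ≈ -1.6667)
d = -2288/763 (d = -3 + 1/(311 + 452) = -3 + 1/763 = -2288/763 ≈ -2.9987)
I(q) = 25/9 (I(q) = (-5/3 + 0)² = (-5/3)² = 25/9)
u = 1387897/1431765 (u = (25/9 - 407)/(-2288/763 - 414) = -3638/(9*(-318170/763)) = -3638/9*(-763/318170) = 1387897/1431765 ≈ 0.96936)
-u = -1*1387897/1431765 = -1387897/1431765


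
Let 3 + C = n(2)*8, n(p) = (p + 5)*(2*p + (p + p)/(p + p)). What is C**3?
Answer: 21253933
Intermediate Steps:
n(p) = (1 + 2*p)*(5 + p) (n(p) = (5 + p)*(2*p + (2*p)/((2*p))) = (5 + p)*(2*p + (2*p)*(1/(2*p))) = (5 + p)*(2*p + 1) = (5 + p)*(1 + 2*p) = (1 + 2*p)*(5 + p))
C = 277 (C = -3 + (5 + 2*2**2 + 11*2)*8 = -3 + (5 + 2*4 + 22)*8 = -3 + (5 + 8 + 22)*8 = -3 + 35*8 = -3 + 280 = 277)
C**3 = 277**3 = 21253933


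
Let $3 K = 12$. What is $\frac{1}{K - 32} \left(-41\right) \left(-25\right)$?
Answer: $- \frac{1025}{28} \approx -36.607$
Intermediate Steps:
$K = 4$ ($K = \frac{1}{3} \cdot 12 = 4$)
$\frac{1}{K - 32} \left(-41\right) \left(-25\right) = \frac{1}{4 - 32} \left(-41\right) \left(-25\right) = \frac{1}{-28} \left(-41\right) \left(-25\right) = \left(- \frac{1}{28}\right) \left(-41\right) \left(-25\right) = \frac{41}{28} \left(-25\right) = - \frac{1025}{28}$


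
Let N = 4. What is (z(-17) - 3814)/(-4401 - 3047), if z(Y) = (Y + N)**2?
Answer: 3645/7448 ≈ 0.48939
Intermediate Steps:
z(Y) = (4 + Y)**2 (z(Y) = (Y + 4)**2 = (4 + Y)**2)
(z(-17) - 3814)/(-4401 - 3047) = ((4 - 17)**2 - 3814)/(-4401 - 3047) = ((-13)**2 - 3814)/(-7448) = (169 - 3814)*(-1/7448) = -3645*(-1/7448) = 3645/7448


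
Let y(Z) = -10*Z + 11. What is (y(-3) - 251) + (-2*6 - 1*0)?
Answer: -222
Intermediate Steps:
y(Z) = 11 - 10*Z
(y(-3) - 251) + (-2*6 - 1*0) = ((11 - 10*(-3)) - 251) + (-2*6 - 1*0) = ((11 + 30) - 251) + (-12 + 0) = (41 - 251) - 12 = -210 - 12 = -222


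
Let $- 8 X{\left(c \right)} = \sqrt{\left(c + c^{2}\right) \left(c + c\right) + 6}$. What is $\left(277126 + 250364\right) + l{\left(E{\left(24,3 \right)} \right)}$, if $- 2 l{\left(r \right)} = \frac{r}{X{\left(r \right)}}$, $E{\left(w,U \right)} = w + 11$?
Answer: $527490 + \frac{70 \sqrt{88206}}{44103} \approx 5.2749 \cdot 10^{5}$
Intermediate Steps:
$E{\left(w,U \right)} = 11 + w$
$X{\left(c \right)} = - \frac{\sqrt{6 + 2 c \left(c + c^{2}\right)}}{8}$ ($X{\left(c \right)} = - \frac{\sqrt{\left(c + c^{2}\right) \left(c + c\right) + 6}}{8} = - \frac{\sqrt{\left(c + c^{2}\right) 2 c + 6}}{8} = - \frac{\sqrt{2 c \left(c + c^{2}\right) + 6}}{8} = - \frac{\sqrt{6 + 2 c \left(c + c^{2}\right)}}{8}$)
$l{\left(r \right)} = \frac{4 r}{\sqrt{6 + 2 r^{2} + 2 r^{3}}}$ ($l{\left(r \right)} = - \frac{r \frac{1}{\left(- \frac{1}{8}\right) \sqrt{6 + 2 r^{2} + 2 r^{3}}}}{2} = - \frac{r \left(- \frac{8}{\sqrt{6 + 2 r^{2} + 2 r^{3}}}\right)}{2} = - \frac{\left(-8\right) r \frac{1}{\sqrt{6 + 2 r^{2} + 2 r^{3}}}}{2} = \frac{4 r}{\sqrt{6 + 2 r^{2} + 2 r^{3}}}$)
$\left(277126 + 250364\right) + l{\left(E{\left(24,3 \right)} \right)} = \left(277126 + 250364\right) + \frac{2 \left(11 + 24\right) \sqrt{2}}{\sqrt{3 + \left(11 + 24\right)^{2} + \left(11 + 24\right)^{3}}} = 527490 + 2 \cdot 35 \sqrt{2} \frac{1}{\sqrt{3 + 35^{2} + 35^{3}}} = 527490 + 2 \cdot 35 \sqrt{2} \frac{1}{\sqrt{3 + 1225 + 42875}} = 527490 + 2 \cdot 35 \sqrt{2} \frac{1}{\sqrt{44103}} = 527490 + 2 \cdot 35 \sqrt{2} \frac{\sqrt{44103}}{44103} = 527490 + \frac{70 \sqrt{88206}}{44103}$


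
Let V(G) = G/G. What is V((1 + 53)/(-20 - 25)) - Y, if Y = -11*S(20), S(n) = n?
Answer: 221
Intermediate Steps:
V(G) = 1
Y = -220 (Y = -11*20 = -220)
V((1 + 53)/(-20 - 25)) - Y = 1 - 1*(-220) = 1 + 220 = 221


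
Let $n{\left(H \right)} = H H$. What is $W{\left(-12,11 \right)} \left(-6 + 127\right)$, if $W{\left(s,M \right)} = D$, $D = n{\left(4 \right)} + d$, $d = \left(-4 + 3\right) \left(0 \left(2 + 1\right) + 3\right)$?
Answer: $1573$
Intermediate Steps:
$n{\left(H \right)} = H^{2}$
$d = -3$ ($d = - (0 \cdot 3 + 3) = - (0 + 3) = \left(-1\right) 3 = -3$)
$D = 13$ ($D = 4^{2} - 3 = 16 - 3 = 13$)
$W{\left(s,M \right)} = 13$
$W{\left(-12,11 \right)} \left(-6 + 127\right) = 13 \left(-6 + 127\right) = 13 \cdot 121 = 1573$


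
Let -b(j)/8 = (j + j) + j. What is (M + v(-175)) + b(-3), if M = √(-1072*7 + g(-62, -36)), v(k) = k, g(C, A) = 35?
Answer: -103 + I*√7469 ≈ -103.0 + 86.423*I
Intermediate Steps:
b(j) = -24*j (b(j) = -8*((j + j) + j) = -8*(2*j + j) = -24*j)
M = I*√7469 (M = √(-1072*7 + 35) = √(-7504 + 35) = √(-7469) = I*√7469 ≈ 86.423*I)
(M + v(-175)) + b(-3) = (I*√7469 - 175) - 24*(-3) = (-175 + I*√7469) + 72 = -103 + I*√7469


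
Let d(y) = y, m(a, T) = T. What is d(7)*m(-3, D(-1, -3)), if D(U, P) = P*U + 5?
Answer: 56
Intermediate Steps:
D(U, P) = 5 + P*U
d(7)*m(-3, D(-1, -3)) = 7*(5 - 3*(-1)) = 7*(5 + 3) = 7*8 = 56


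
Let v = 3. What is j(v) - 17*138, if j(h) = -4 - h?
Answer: -2353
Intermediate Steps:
j(v) - 17*138 = (-4 - 1*3) - 17*138 = (-4 - 3) - 2346 = -7 - 2346 = -2353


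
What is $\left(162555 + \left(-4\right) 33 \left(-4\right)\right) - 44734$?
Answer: $118349$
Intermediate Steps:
$\left(162555 + \left(-4\right) 33 \left(-4\right)\right) - 44734 = \left(162555 - -528\right) - 44734 = \left(162555 + 528\right) - 44734 = 163083 - 44734 = 118349$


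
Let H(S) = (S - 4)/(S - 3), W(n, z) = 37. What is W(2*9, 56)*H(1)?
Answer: 111/2 ≈ 55.500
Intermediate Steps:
H(S) = (-4 + S)/(-3 + S)
W(2*9, 56)*H(1) = 37*((-4 + 1)/(-3 + 1)) = 37*(-3/(-2)) = 37*(-1/2*(-3)) = 37*(3/2) = 111/2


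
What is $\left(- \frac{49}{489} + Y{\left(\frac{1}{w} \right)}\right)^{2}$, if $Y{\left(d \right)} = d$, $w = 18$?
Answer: $\frac{17161}{8608356} \approx 0.0019935$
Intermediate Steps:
$\left(- \frac{49}{489} + Y{\left(\frac{1}{w} \right)}\right)^{2} = \left(- \frac{49}{489} + \frac{1}{18}\right)^{2} = \left(- \frac{131}{2934}\right)^{2} = \frac{17161}{8608356}$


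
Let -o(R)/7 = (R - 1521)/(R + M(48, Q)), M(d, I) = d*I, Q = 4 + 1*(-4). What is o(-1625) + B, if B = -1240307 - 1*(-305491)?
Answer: -116853694/125 ≈ -9.3483e+5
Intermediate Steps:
Q = 0 (Q = 4 - 4 = 0)
M(d, I) = I*d
B = -934816 (B = -1240307 + 305491 = -934816)
o(R) = -7*(-1521 + R)/R (o(R) = -7*(R - 1521)/(R + 0*48) = -7*(-1521 + R)/(R + 0) = -7*(-1521 + R)/R)
o(-1625) + B = (-7 + 10647/(-1625)) - 934816 = (-7 + 10647*(-1/1625)) - 934816 = (-7 - 819/125) - 934816 = -1694/125 - 934816 = -116853694/125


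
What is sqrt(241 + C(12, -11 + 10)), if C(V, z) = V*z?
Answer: sqrt(229) ≈ 15.133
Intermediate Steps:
sqrt(241 + C(12, -11 + 10)) = sqrt(241 + 12*(-11 + 10)) = sqrt(241 + 12*(-1)) = sqrt(241 - 12) = sqrt(229)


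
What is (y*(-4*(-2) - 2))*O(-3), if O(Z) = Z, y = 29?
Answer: -522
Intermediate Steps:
(y*(-4*(-2) - 2))*O(-3) = (29*(-4*(-2) - 2))*(-3) = (29*(8 - 2))*(-3) = (29*6)*(-3) = 174*(-3) = -522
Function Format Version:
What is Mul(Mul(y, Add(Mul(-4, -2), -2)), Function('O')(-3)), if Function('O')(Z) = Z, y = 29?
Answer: -522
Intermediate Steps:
Mul(Mul(y, Add(Mul(-4, -2), -2)), Function('O')(-3)) = Mul(Mul(29, Add(Mul(-4, -2), -2)), -3) = Mul(Mul(29, Add(8, -2)), -3) = Mul(Mul(29, 6), -3) = Mul(174, -3) = -522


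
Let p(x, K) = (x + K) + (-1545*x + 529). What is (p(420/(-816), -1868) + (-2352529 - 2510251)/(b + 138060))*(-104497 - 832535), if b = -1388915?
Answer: 2153579531468952/4252907 ≈ 5.0638e+8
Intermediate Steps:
p(x, K) = 529 + K - 1544*x (p(x, K) = (K + x) + (529 - 1545*x) = 529 + K - 1544*x)
(p(420/(-816), -1868) + (-2352529 - 2510251)/(b + 138060))*(-104497 - 832535) = ((529 - 1868 - 648480/(-816)) + (-2352529 - 2510251)/(-1388915 + 138060))*(-104497 - 832535) = ((529 - 1868 - 648480*(-1)/816) - 4862780/(-1250855))*(-937032) = ((529 - 1868 - 1544*(-35/68)) - 4862780*(-1/1250855))*(-937032) = ((529 - 1868 + 13510/17) + 972556/250171)*(-937032) = (-9253/17 + 972556/250171)*(-937032) = -2298298811/4252907*(-937032) = 2153579531468952/4252907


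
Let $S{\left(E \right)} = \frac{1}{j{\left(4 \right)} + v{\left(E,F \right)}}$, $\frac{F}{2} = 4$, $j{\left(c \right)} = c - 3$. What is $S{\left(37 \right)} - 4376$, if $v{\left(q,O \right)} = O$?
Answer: $- \frac{39383}{9} \approx -4375.9$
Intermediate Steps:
$j{\left(c \right)} = -3 + c$ ($j{\left(c \right)} = c - 3 = -3 + c$)
$F = 8$ ($F = 2 \cdot 4 = 8$)
$S{\left(E \right)} = \frac{1}{9}$ ($S{\left(E \right)} = \frac{1}{\left(-3 + 4\right) + 8} = \frac{1}{1 + 8} = \frac{1}{9}$)
$S{\left(37 \right)} - 4376 = \frac{1}{9} - 4376 = - \frac{39383}{9}$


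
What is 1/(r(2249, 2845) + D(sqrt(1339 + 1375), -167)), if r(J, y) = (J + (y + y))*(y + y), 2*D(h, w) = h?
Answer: 90345820/4081183595734843 - sqrt(2714)/4081183595734843 ≈ 2.2137e-8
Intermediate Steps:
D(h, w) = h/2
r(J, y) = 2*y*(J + 2*y) (r(J, y) = (J + 2*y)*(2*y) = 2*y*(J + 2*y))
1/(r(2249, 2845) + D(sqrt(1339 + 1375), -167)) = 1/(2*2845*(2249 + 2*2845) + sqrt(1339 + 1375)/2) = 1/(2*2845*(2249 + 5690) + sqrt(2714)/2) = 1/(2*2845*7939 + sqrt(2714)/2) = 1/(45172910 + sqrt(2714)/2)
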